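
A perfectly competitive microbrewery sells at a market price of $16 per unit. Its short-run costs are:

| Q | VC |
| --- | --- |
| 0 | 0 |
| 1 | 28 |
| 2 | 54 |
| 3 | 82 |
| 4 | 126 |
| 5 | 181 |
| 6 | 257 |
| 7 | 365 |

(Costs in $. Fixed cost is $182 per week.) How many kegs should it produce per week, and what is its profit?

Compute π = P·Q − TC at each output: Q=0: -182; Q=1: -194; Q=2: -204; Q=3: -216; Q=4: -244; Q=5: -283; Q=6: -343; Q=7: -435.
Profit is highest at Q = 0. Equivalently, the lowest AVC in the table is 54/2 ≈ $27 at Q = 2, and P = $16 falls below it — price never covers variable cost, so the firm shuts down and loses only its fixed cost.

Q = 0 (shut down); profit = -$182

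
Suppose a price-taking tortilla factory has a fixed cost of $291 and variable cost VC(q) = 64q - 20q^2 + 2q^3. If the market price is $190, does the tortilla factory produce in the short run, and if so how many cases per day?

Strip out fixed cost: VC = 64q - 20q^2 + 2q^3. Then AVC = 64 - 20q + 2q^2 and MC = 64 - 40q + 6q^2.
The AVC parabola has its vertex at q = 20/4 = 5, where AVC = 64 - 20·5 + 2·5^2 = $14.
Because $190 ≥ $14, revenue can cover variable cost; the firm operates.
P = MC gives -126 - 40q + 6q^2 = 0, with roots -7/3 and 9. Take the larger (rising MC): q* = 9.
Check: AVC at q = 9 is $46 ≤ P, so revenue covers variable cost.
Profit = P·q − TC = 190·9 − 705 = $1005.

Produce at q = 9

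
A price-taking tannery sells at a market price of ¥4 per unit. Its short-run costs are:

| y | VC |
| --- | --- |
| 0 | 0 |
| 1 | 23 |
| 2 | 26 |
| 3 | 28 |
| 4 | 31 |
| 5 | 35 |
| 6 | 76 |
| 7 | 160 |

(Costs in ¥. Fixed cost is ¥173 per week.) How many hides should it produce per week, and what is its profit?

Compute π = P·y − TC at each output: y=0: -173; y=1: -192; y=2: -191; y=3: -189; y=4: -188; y=5: -188; y=6: -225; y=7: -305.
Profit is highest at y = 0. Equivalently, the lowest AVC in the table is 35/5 ≈ ¥7 at y = 5, and P = ¥4 falls below it — price never covers variable cost, so the firm shuts down and loses only its fixed cost.

y = 0 (shut down); profit = -¥173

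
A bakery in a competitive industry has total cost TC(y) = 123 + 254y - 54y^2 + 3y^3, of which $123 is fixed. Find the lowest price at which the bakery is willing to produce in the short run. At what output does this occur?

$11 per unit, at y = 9

The shutdown price is the minimum of AVC. VC = 254y - 54y^2 + 3y^3, so AVC = 254 - 54y + 3y^2.
dAVC/dy = -54 + 6y = 0 gives y = 9. min AVC = 254 - 54·9 + 3·9^2 = 11.
For P < $11 the firm produces nothing.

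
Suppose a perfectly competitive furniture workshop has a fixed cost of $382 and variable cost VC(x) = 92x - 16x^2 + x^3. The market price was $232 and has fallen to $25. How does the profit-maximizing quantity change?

MC = 92 - 32x + 3x^2; the shutdown threshold is min AVC = $28 (at x = 8).
At P = $232 ≥ min AVC, set P = MC on the rising branch: x = 14.
At P = $25 < min AVC = $28, price no longer covers variable cost at any output, so the firm shuts down: x = 0.

Output falls from 14 to 0 (the firm shuts down)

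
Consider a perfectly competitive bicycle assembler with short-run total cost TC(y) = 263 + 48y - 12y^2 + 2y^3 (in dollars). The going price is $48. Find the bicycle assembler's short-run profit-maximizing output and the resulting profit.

AVC = 48 - 12y + 2y^2 has its minimum $30 at y = 3; price $48 clears that bar, so the firm operates.
MC = 48 - 24y + 6y^2. Setting P = MC and taking the root on the rising branch gives y* = 4.
TR = 48·4 = 192. TC = 263 + 128 = 391. Profit = 192 − 391 = -$199.
By producing, the firm covers all variable cost plus $64 of fixed cost; shutting down would lose the full $263.

Profit = -$199 at y = 4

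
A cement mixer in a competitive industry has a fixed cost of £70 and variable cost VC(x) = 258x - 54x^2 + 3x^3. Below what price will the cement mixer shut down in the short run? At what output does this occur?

£15 per unit, at x = 9

The firm shuts down when price falls below the minimum of average variable cost. AVC = VC/x = 258 - 54x + 3x^2.
At the minimum of AVC, MC = AVC. MC = 258 - 108x + 9x^2; setting MC = AVC gives 6x^2 - 54x = 0, so x = 9. min AVC = 15.
For P < £15 the firm produces nothing.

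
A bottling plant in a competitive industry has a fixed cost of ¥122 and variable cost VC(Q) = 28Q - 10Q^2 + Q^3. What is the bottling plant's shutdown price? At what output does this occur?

The shutdown price is the minimum of AVC. VC = 28Q - 10Q^2 + Q^3, so AVC = 28 - 10Q + Q^2.
dAVC/dQ = -10 + 2Q = 0 gives Q = 5. min AVC = 28 - 10·5 + 5^2 = 3.
The firm shuts down for any P below ¥3.

¥3 per unit, at Q = 5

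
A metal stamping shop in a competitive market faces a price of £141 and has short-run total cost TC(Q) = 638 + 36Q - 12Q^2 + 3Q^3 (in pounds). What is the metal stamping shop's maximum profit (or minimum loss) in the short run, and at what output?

Profit = -£188 at Q = 5

AVC = 36 - 12Q + 3Q^2 has its minimum £24 at Q = 2; price £141 clears that bar, so the firm operates.
MC = 36 - 24Q + 9Q^2. Setting P = MC and taking the root on the rising branch gives Q* = 5.
TR = 141·5 = 705. TC = 638 + 255 = 893. Profit = 705 − 893 = -£188.
By producing, the firm covers all variable cost plus £450 of fixed cost; shutting down would lose the full £638.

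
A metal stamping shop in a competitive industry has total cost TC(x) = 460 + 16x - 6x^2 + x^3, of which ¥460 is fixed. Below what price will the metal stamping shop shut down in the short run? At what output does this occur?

The shutdown price is the minimum of AVC. VC = 16x - 6x^2 + x^3, so AVC = 16 - 6x + x^2.
dAVC/dx = -6 + 2x = 0 gives x = 3. min AVC = 16 - 6·3 + 3^2 = 7.
For P < ¥7 the firm produces nothing.

¥7 per unit, at x = 3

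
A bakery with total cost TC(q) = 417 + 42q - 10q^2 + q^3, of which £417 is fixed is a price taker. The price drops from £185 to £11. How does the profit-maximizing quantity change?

AVC = 42 - 10q + q^2, minimized at q = 5 where min AVC = £17. MC = 42 - 20q + 3q^2.
With P = £185 above the shutdown price, P = MC gives q = 11.
At P = £11 < min AVC = £17, price no longer covers variable cost at any output, so the firm shuts down: q = 0.

Output falls from 11 to 0 (the firm shuts down)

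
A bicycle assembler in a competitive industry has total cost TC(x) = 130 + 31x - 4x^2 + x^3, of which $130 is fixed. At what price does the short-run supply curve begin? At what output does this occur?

$27 per unit, at x = 2

Short-run supply begins at min AVC. From VC = 31x - 4x^2 + x^3, AVC = 31 - 4x + x^2.
dAVC/dx = -4 + 2x = 0 gives x = 2. min AVC = 31 - 4·2 + 2^2 = 27.
For P < $27 the firm produces nothing.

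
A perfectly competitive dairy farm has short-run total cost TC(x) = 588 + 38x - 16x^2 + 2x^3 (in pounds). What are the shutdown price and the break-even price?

AVC = 38 - 16x + 2x^2; minimized at x = 4, giving min AVC = £6. That is the shutdown price.
ATC = 588/x + 38 - 16x + 2x^2. Setting dATC/dx = −588/x^2 − 16 + 4x = 0 gives x = 7 (since 4·7^3 − 16·7^2 = 588).
min ATC = 588/7 + 38 − 16·7 + 2·7^2 = £108. That is the break-even price.
Between these two prices the firm operates at a loss; above £108 it earns a profit.

Shutdown price = £6; break-even price = £108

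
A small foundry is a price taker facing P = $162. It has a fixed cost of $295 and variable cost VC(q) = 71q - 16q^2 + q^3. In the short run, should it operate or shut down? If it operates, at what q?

Produce at q = 13

From TC, MC = TC'(q) = 71 - 32q + 3q^2 and AVC = VC/q = 71 - 16q + q^2.
AVC is minimized where dAVC/dq = -16 + 2q = 0, at q = 8; min AVC = 71 - 16·8 + 8^2 = $7.
P = $162 exceeds min AVC = $7, so the firm stays open.
P = MC gives -91 - 32q + 3q^2 = 0, with roots -7/3 and 13. Take the larger (rising MC): q* = 13.
Check: AVC at q = 13 is $32 ≤ P, so revenue covers variable cost.
Profit = P·q − TC = 162·13 − 711 = $1395.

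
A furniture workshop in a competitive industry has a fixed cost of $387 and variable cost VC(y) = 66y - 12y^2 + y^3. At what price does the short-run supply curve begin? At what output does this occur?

The firm shuts down when price falls below the minimum of average variable cost. AVC = VC/y = 66 - 12y + y^2.
At the minimum of AVC, MC = AVC. MC = 66 - 24y + 3y^2; setting MC = AVC gives 2y^2 - 12y = 0, so y = 6. min AVC = 30.
So the shutdown price is $30.

$30 per unit, at y = 6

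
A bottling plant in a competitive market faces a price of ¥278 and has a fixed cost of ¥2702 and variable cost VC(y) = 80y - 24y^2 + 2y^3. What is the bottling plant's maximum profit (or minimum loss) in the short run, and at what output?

Profit = -¥282 at y = 11

AVC = 80 - 24y + 2y^2 has its minimum ¥8 at y = 6; price ¥278 clears that bar, so the firm operates.
MC = 80 - 48y + 6y^2. Setting P = MC and taking the root on the rising branch gives y* = 11.
TR = 278·11 = 3058. TC = 2702 + 638 = 3340. Profit = 3058 − 3340 = -¥282.
That loss of ¥282 beats the ¥2702 the firm would lose by shutting down; producing recovers ¥2420 of fixed cost.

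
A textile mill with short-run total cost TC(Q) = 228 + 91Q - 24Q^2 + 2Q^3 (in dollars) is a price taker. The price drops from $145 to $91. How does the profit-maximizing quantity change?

AVC = 91 - 24Q + 2Q^2, minimized at Q = 6 where min AVC = $19. MC = 91 - 48Q + 6Q^2.
With P = $145 above the shutdown price, P = MC gives Q = 9.
At P = $91 ≥ min AVC, set P = MC: Q = 8. The firm stays open but cuts output.

Output falls from 9 to 8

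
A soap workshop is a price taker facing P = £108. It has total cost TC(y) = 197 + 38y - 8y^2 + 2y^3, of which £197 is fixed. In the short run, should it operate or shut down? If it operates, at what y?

Variable cost is VC = 38y - 8y^2 + 2y^3, so AVC = VC/y = 38 - 8y + 2y^2 and MC = dTC/dy = 38 - 16y + 6y^2.
The AVC parabola has its vertex at y = 8/4 = 2, where AVC = 38 - 8·2 + 2·2^2 = £30.
Since P = £108 ≥ min AVC = £30, price covers variable cost and the firm should produce.
P = MC gives -70 - 16y + 6y^2 = 0, with roots -7/3 and 5. Take the larger (rising MC): y* = 5.
Check: AVC at y = 5 is £48 ≤ P, so revenue covers variable cost.
Profit = P·y − TC = 108·5 − 437 = £103.

Produce at y = 5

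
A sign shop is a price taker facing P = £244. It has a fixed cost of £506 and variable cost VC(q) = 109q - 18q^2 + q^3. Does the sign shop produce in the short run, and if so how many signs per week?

Produce at q = 15

Strip out fixed cost: VC = 109q - 18q^2 + q^3. Then AVC = 109 - 18q + q^2 and MC = 109 - 36q + 3q^2.
The AVC parabola has its vertex at q = 18/2 = 9, where AVC = 109 - 18·9 + 9^2 = £28.
Since P = £244 ≥ min AVC = £28, price covers variable cost and the firm should produce.
P = MC gives -135 - 36q + 3q^2 = 0, with roots -3 and 15. Take the larger (rising MC): q* = 15.
Check: AVC at q = 15 is £64 ≤ P, so revenue covers variable cost.
Profit = P·q − TC = 244·15 − 1466 = £2194.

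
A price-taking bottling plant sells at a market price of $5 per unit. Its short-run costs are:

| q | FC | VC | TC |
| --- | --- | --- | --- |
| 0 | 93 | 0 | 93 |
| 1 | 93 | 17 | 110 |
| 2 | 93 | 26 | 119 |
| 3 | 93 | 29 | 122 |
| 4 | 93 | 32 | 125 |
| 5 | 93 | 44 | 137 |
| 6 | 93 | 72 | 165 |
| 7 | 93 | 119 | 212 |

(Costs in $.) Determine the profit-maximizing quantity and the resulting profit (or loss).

q = 0 (shut down); profit = -$93

Tabulate TR − TC: q=0: -93; q=1: -105; q=2: -109; q=3: -107; q=4: -105; q=5: -112; q=6: -135; q=7: -177.
Profit is highest at q = 0. Equivalently, the lowest AVC in the table is 32/4 ≈ $8 at q = 4, and P = $5 falls below it — price never covers variable cost, so the firm shuts down and loses only its fixed cost.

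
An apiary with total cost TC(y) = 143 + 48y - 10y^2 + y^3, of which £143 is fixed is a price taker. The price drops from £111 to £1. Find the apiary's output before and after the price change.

Output falls from 9 to 0 (the firm shuts down)

AVC = 48 - 10y + y^2, minimized at y = 5 where min AVC = £23. MC = 48 - 20y + 3y^2.
At P = £111 ≥ min AVC, set P = MC on the rising branch: y = 9.
At P = £1 < min AVC = £23, price no longer covers variable cost at any output, so the firm shuts down: y = 0.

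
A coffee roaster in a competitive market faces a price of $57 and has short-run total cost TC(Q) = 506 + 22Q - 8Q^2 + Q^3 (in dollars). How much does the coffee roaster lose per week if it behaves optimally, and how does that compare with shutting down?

Profit = -$212 at Q = 7

AVC = 22 - 8Q + Q^2 has its minimum $6 at Q = 4; price $57 clears that bar, so the firm operates.
With MC = 22 - 16Q + 3Q^2, P = MC on the upward-sloping part at Q* = 7.
TR = 57·7 = 399. TC = 506 + 105 = 611. Profit = 399 − 611 = -$212.
That loss of $212 beats the $506 the firm would lose by shutting down; producing recovers $294 of fixed cost.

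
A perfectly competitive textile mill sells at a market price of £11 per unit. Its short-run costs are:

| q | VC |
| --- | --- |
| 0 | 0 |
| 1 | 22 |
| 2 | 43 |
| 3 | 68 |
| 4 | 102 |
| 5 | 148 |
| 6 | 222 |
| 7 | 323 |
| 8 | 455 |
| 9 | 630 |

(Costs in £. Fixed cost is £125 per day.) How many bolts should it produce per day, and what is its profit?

Compute π = P·q − TC at each output: q=0: -125; q=1: -136; q=2: -146; q=3: -160; q=4: -183; q=5: -218; q=6: -281; q=7: -371; q=8: -492; q=9: -656.
Profit is highest at q = 0. Equivalently, the lowest AVC in the table is 43/2 ≈ £21.50 at q = 2, and P = £11 falls below it — price never covers variable cost, so the firm shuts down and loses only its fixed cost.

q = 0 (shut down); profit = -£125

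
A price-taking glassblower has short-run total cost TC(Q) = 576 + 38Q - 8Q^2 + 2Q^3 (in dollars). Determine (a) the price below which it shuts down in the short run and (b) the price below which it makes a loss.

Shutdown price = min AVC. AVC = 38 - 8Q + 2Q^2, with vertex at Q = 2 and minimum $30.
ATC = 576/Q + 38 - 8Q + 2Q^2. Setting dATC/dQ = −576/Q^2 − 8 + 4Q = 0 gives Q = 6 (since 4·6^3 − 8·6^2 = 576).
min ATC = 576/6 + 38 − 8·6 + 2·6^2 = $158. That is the break-even price.
Between these two prices the firm operates at a loss; above $158 it earns a profit.

Shutdown price = $30; break-even price = $158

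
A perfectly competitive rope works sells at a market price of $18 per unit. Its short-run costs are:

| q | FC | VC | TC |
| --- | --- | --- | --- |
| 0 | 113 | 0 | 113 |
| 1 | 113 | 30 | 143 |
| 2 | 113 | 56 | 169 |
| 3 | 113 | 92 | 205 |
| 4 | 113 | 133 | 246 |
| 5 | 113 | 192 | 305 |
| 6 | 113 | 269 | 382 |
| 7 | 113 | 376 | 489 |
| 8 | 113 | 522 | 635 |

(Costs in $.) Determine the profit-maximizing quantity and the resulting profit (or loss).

q = 0 (shut down); profit = -$113

Compute π = P·q − TC at each output: q=0: -113; q=1: -125; q=2: -133; q=3: -151; q=4: -174; q=5: -215; q=6: -274; q=7: -363; q=8: -491.
Profit is highest at q = 0. Equivalently, the lowest AVC in the table is 56/2 ≈ $28 at q = 2, and P = $18 falls below it — price never covers variable cost, so the firm shuts down and loses only its fixed cost.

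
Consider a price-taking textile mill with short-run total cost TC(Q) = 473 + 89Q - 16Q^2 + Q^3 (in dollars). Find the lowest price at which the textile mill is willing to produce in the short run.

$25 per unit

Short-run supply begins at min AVC. From VC = 89Q - 16Q^2 + Q^3, AVC = 89 - 16Q + Q^2.
dAVC/dQ = -16 + 2Q = 0 gives Q = 8. min AVC = 89 - 16·8 + 8^2 = 25.
So the shutdown price is $25.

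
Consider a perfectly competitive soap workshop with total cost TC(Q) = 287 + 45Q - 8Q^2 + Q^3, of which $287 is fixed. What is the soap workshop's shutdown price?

$29 per unit

The shutdown price is the minimum of AVC. VC = 45Q - 8Q^2 + Q^3, so AVC = 45 - 8Q + Q^2.
At the minimum of AVC, MC = AVC. MC = 45 - 16Q + 3Q^2; setting MC = AVC gives 2Q^2 - 8Q = 0, so Q = 4. min AVC = 29.
So the shutdown price is $29.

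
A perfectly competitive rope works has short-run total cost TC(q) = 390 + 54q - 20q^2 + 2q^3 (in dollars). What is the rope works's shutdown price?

The firm shuts down when price falls below the minimum of average variable cost. AVC = VC/q = 54 - 20q + 2q^2.
At the minimum of AVC, MC = AVC. MC = 54 - 40q + 6q^2; setting MC = AVC gives 4q^2 - 20q = 0, so q = 5. min AVC = 4.
For P < $4 the firm produces nothing.

$4 per unit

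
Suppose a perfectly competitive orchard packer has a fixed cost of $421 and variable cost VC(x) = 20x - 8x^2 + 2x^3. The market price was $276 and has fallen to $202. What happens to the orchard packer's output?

Output falls from 8 to 7

MC = 20 - 16x + 6x^2; the shutdown threshold is min AVC = $12 (at x = 2).
With P = $276 above the shutdown price, P = MC gives x = 8.
At P = $202 ≥ min AVC, set P = MC: x = 7. The firm stays open but cuts output.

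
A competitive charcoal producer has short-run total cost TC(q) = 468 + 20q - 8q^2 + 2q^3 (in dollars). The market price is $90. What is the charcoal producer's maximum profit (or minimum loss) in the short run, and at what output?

AVC = 20 - 8q + 2q^2; min AVC = $12 at q = 2. Since P = $90 ≥ min AVC, the firm produces.
MC = 20 - 16q + 6q^2. Setting P = MC and taking the root on the rising branch gives q* = 5.
TR = 90·5 = 450. TC = 468 + 150 = 618. Profit = 450 − 618 = -$168.
That loss of $168 beats the $468 the firm would lose by shutting down; producing recovers $300 of fixed cost.

Profit = -$168 at q = 5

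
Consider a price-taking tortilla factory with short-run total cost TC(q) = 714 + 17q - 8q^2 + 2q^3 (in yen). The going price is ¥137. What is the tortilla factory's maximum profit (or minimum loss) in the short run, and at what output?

AVC = 17 - 8q + 2q^2; min AVC = ¥9 at q = 2. Since P = ¥137 ≥ min AVC, the firm produces.
With MC = 17 - 16q + 6q^2, P = MC on the upward-sloping part at q* = 6.
TR = 137·6 = 822. TC = 714 + 246 = 960. Profit = 822 − 960 = -¥138.
That loss of ¥138 beats the ¥714 the firm would lose by shutting down; producing recovers ¥576 of fixed cost.

Profit = -¥138 at q = 6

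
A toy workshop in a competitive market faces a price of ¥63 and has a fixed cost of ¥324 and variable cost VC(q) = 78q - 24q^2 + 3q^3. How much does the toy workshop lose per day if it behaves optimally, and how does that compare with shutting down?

AVC = 78 - 24q + 3q^2 has its minimum ¥30 at q = 4; price ¥63 clears that bar, so the firm operates.
MC = 78 - 48q + 9q^2. Setting P = MC and taking the root on the rising branch gives q* = 5.
TR = 63·5 = 315. TC = 324 + 165 = 489. Profit = 315 − 489 = -¥174.
By producing, the firm covers all variable cost plus ¥150 of fixed cost; shutting down would lose the full ¥324.

Profit = -¥174 at q = 5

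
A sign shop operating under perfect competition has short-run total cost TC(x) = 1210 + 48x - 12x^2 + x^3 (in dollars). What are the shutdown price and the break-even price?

Shutdown price = min AVC. AVC = 48 - 12x + x^2, with vertex at x = 6 and minimum $12.
ATC = 1210/x + 48 - 12x + x^2. Setting dATC/dx = −1210/x^2 − 12 + 2x = 0 gives x = 11 (since 2·11^3 − 12·11^2 = 1210).
min ATC = 1210/11 + 48 − 12·11 + 11^2 = $147. That is the break-even price.
Between these two prices the firm operates at a loss; above $147 it earns a profit.

Shutdown price = $12; break-even price = $147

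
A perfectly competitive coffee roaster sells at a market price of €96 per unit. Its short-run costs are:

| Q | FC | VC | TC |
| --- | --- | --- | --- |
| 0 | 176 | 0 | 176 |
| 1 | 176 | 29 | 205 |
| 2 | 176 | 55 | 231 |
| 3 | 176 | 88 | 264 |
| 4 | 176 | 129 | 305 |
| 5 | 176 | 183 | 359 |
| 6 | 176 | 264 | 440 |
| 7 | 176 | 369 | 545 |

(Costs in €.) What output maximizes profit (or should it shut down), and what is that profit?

Compute π = P·Q − TC at each output: Q=0: -176; Q=1: -109; Q=2: -39; Q=3: 24; Q=4: 79; Q=5: 121; Q=6: 136; Q=7: 127.
Profit is maximized at Q = 6. AVC there is 264/6 = €44 ≤ P, so producing beats shutting down (which would give -€176).

Q = 6; profit = €136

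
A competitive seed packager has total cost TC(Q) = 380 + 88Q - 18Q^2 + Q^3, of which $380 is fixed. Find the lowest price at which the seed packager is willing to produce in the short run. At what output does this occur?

$7 per unit, at Q = 9

Short-run supply begins at min AVC. From VC = 88Q - 18Q^2 + Q^3, AVC = 88 - 18Q + Q^2.
dAVC/dQ = -18 + 2Q = 0 gives Q = 9. min AVC = 88 - 18·9 + 9^2 = 7.
For P < $7 the firm produces nothing.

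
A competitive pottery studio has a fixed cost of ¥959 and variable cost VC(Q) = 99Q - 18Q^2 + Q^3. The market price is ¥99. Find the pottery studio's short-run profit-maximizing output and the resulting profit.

AVC = 99 - 18Q + Q^2; min AVC = ¥18 at Q = 9. Since P = ¥99 ≥ min AVC, the firm produces.
MC = 99 - 36Q + 3Q^2. Setting P = MC and taking the root on the rising branch gives Q* = 12.
TR = 99·12 = 1188. TC = 959 + 324 = 1283. Profit = 1188 − 1283 = -¥95.
That loss of ¥95 beats the ¥959 the firm would lose by shutting down; producing recovers ¥864 of fixed cost.

Profit = -¥95 at Q = 12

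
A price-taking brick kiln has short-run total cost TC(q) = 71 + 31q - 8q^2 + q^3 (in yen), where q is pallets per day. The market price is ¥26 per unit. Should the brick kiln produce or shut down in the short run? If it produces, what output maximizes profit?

Variable cost is VC = 31q - 8q^2 + q^3, so AVC = VC/q = 31 - 8q + q^2 and MC = dTC/dq = 31 - 16q + 3q^2.
The AVC parabola has its vertex at q = 8/2 = 4, where AVC = 31 - 8·4 + 4^2 = ¥15.
Because ¥26 ≥ ¥15, revenue can cover variable cost; the firm operates.
Set P = MC: 26 = 31 - 16q + 3q^2 → 5 - 16q + 3q^2 = 0. The roots are q = 1/3 and q = 5; the profit-maximizing output is on the rising part of MC, so q* = 5.
Check: AVC at q = 5 is ¥16 ≤ P, so revenue covers variable cost.
Profit = P·q − TC = 26·5 − 151 = -¥21, a loss, but smaller than the ¥71 fixed cost the firm would lose by shutting down.

Produce at q = 5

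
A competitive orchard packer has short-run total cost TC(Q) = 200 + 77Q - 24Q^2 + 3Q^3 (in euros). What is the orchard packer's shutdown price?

The shutdown price is the minimum of AVC. VC = 77Q - 24Q^2 + 3Q^3, so AVC = 77 - 24Q + 3Q^2.
dAVC/dQ = -24 + 6Q = 0 gives Q = 4. min AVC = 77 - 24·4 + 3·4^2 = 29.
So the shutdown price is €29.

€29 per unit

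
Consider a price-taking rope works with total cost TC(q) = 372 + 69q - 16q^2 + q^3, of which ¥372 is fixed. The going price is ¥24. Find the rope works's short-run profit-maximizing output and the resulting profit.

Profit = -¥210 at q = 9

AVC = 69 - 16q + q^2; min AVC = ¥5 at q = 8. Since P = ¥24 ≥ min AVC, the firm produces.
With MC = 69 - 32q + 3q^2, P = MC on the upward-sloping part at q* = 9.
TR = 24·9 = 216. TC = 372 + 54 = 426. Profit = 216 − 426 = -¥210.
Shutting down would mean losing the fixed cost of ¥372, so operating at a loss of ¥210 is better by ¥162.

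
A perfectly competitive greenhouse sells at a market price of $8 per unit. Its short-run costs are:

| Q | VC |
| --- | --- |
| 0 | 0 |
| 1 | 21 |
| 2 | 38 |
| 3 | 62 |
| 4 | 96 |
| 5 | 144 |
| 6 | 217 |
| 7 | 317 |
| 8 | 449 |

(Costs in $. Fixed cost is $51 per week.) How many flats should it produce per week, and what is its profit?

Profit at each row (π = 8Q − TC): Q=0: -51; Q=1: -64; Q=2: -73; Q=3: -89; Q=4: -115; Q=5: -155; Q=6: -220; Q=7: -312; Q=8: -436.
Profit is highest at Q = 0. Equivalently, the lowest AVC in the table is 38/2 ≈ $19 at Q = 2, and P = $8 falls below it — price never covers variable cost, so the firm shuts down and loses only its fixed cost.

Q = 0 (shut down); profit = -$51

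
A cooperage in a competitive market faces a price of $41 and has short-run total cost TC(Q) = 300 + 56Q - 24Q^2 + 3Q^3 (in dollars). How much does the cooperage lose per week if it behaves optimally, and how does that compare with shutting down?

Profit = -$150 at Q = 5

AVC = 56 - 24Q + 3Q^2 has its minimum $8 at Q = 4; price $41 clears that bar, so the firm operates.
With MC = 56 - 48Q + 9Q^2, P = MC on the upward-sloping part at Q* = 5.
TR = 41·5 = 205. TC = 300 + 55 = 355. Profit = 205 − 355 = -$150.
Shutting down would mean losing the fixed cost of $300, so operating at a loss of $150 is better by $150.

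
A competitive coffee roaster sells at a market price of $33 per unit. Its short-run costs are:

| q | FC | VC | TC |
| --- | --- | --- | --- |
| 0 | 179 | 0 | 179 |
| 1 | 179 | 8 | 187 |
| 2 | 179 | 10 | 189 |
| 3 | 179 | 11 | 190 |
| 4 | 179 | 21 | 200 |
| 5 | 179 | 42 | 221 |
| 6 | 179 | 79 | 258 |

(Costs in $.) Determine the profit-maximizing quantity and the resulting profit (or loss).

Tabulate TR − TC: q=0: -179; q=1: -154; q=2: -123; q=3: -91; q=4: -68; q=5: -56; q=6: -60.
Profit is maximized at q = 5. AVC there is 42/5 = $8.40 ≤ P, so producing beats shutting down (which would give -$179).

q = 5; profit = -$56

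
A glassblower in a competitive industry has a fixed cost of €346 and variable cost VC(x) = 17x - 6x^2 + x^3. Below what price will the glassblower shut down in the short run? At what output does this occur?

Short-run supply begins at min AVC. From VC = 17x - 6x^2 + x^3, AVC = 17 - 6x + x^2.
dAVC/dx = -6 + 2x = 0 gives x = 3. min AVC = 17 - 6·3 + 3^2 = 8.
The firm shuts down for any P below €8.

€8 per unit, at x = 3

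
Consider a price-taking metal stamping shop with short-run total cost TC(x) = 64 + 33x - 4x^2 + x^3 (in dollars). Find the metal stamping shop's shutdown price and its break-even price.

Shutdown price = $29; break-even price = $49

Shutdown price = min AVC. AVC = 33 - 4x + x^2, with vertex at x = 2 and minimum $29.
ATC = 64/x + 33 - 4x + x^2. Setting dATC/dx = −64/x^2 − 4 + 2x = 0 gives x = 4 (since 2·4^3 − 4·4^2 = 64).
min ATC = 64/4 + 33 − 4·4 + 4^2 = $49. That is the break-even price.
Between these two prices the firm operates at a loss; above $49 it earns a profit.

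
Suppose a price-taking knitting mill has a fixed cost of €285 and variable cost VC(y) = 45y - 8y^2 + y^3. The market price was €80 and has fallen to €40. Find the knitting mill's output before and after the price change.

AVC = 45 - 8y + y^2, minimized at y = 4 where min AVC = €29. MC = 45 - 16y + 3y^2.
At P = €80 ≥ min AVC, set P = MC on the rising branch: y = 7.
At P = €40 ≥ min AVC, set P = MC: y = 5. The firm stays open but cuts output.

Output falls from 7 to 5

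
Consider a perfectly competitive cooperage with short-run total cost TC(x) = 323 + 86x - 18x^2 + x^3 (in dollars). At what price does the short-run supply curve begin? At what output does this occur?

The firm shuts down when price falls below the minimum of average variable cost. AVC = VC/x = 86 - 18x + x^2.
At the minimum of AVC, MC = AVC. MC = 86 - 36x + 3x^2; setting MC = AVC gives 2x^2 - 18x = 0, so x = 9. min AVC = 5.
For P < $5 the firm produces nothing.

$5 per unit, at x = 9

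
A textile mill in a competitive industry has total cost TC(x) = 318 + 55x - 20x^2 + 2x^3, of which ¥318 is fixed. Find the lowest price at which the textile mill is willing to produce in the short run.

¥5 per unit

Short-run supply begins at min AVC. From VC = 55x - 20x^2 + 2x^3, AVC = 55 - 20x + 2x^2.
At the minimum of AVC, MC = AVC. MC = 55 - 40x + 6x^2; setting MC = AVC gives 4x^2 - 20x = 0, so x = 5. min AVC = 5.
For P < ¥5 the firm produces nothing.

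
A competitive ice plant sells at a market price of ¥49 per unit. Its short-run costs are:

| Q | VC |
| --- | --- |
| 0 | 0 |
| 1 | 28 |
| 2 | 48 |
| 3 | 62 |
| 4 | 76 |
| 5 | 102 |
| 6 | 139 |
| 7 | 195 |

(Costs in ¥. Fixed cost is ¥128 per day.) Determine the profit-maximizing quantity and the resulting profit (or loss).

Q = 6; profit = ¥27

Profit at each row (π = 49Q − TC): Q=0: -128; Q=1: -107; Q=2: -78; Q=3: -43; Q=4: -8; Q=5: 15; Q=6: 27; Q=7: 20.
Profit is maximized at Q = 6. AVC there is 139/6 = ¥23.17 ≤ P, so producing beats shutting down (which would give -¥128).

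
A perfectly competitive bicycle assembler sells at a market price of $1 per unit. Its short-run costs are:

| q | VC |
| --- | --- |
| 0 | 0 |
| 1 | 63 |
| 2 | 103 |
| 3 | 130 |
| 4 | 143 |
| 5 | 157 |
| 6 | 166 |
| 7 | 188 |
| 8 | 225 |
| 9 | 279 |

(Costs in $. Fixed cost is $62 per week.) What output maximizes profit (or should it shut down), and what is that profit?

q = 0 (shut down); profit = -$62

Compute π = P·q − TC at each output: q=0: -62; q=1: -124; q=2: -163; q=3: -189; q=4: -201; q=5: -214; q=6: -222; q=7: -243; q=8: -279; q=9: -332.
Profit is highest at q = 0. Equivalently, the lowest AVC in the table is 188/7 ≈ $26.86 at q = 7, and P = $1 falls below it — price never covers variable cost, so the firm shuts down and loses only its fixed cost.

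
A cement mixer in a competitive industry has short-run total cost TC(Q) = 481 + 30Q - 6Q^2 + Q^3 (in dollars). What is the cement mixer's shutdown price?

The shutdown price is the minimum of AVC. VC = 30Q - 6Q^2 + Q^3, so AVC = 30 - 6Q + Q^2.
At the minimum of AVC, MC = AVC. MC = 30 - 12Q + 3Q^2; setting MC = AVC gives 2Q^2 - 6Q = 0, so Q = 3. min AVC = 21.
The firm shuts down for any P below $21.

$21 per unit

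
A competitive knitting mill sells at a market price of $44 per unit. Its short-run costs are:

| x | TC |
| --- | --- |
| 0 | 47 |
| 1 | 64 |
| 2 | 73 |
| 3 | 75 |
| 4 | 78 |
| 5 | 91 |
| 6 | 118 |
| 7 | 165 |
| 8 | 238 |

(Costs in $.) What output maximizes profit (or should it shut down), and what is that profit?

x = 6; profit = $146

Tabulate TR − TC: x=0: -47; x=1: -20; x=2: 15; x=3: 57; x=4: 98; x=5: 129; x=6: 146; x=7: 143; x=8: 114.
Profit is maximized at x = 6. AVC there is 71/6 = $11.83 ≤ P, so producing beats shutting down (which would give -$47).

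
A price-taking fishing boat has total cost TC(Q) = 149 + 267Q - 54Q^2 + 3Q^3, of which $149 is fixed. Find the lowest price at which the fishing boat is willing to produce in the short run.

$24 per unit

The shutdown price is the minimum of AVC. VC = 267Q - 54Q^2 + 3Q^3, so AVC = 267 - 54Q + 3Q^2.
dAVC/dQ = -54 + 6Q = 0 gives Q = 9. min AVC = 267 - 54·9 + 3·9^2 = 24.
For P < $24 the firm produces nothing.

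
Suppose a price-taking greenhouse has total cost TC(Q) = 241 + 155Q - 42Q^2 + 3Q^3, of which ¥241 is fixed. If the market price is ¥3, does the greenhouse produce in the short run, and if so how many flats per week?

Shut down

Strip out fixed cost: VC = 155Q - 42Q^2 + 3Q^3. Then AVC = 155 - 42Q + 3Q^2 and MC = 155 - 84Q + 9Q^2.
AVC is minimized where dAVC/dQ = -42 + 6Q = 0, at Q = 7; min AVC = 155 - 42·7 + 3·7^2 = ¥8.
With P < min AVC (¥3 < ¥8), every unit sold adds to the loss.
The firm minimizes its loss by shutting down and losing only its fixed cost of ¥241.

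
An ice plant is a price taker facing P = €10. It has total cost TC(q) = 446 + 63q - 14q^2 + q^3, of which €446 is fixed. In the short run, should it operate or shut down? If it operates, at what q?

Shut down

Variable cost is VC = 63q - 14q^2 + q^3, so AVC = VC/q = 63 - 14q + q^2 and MC = dTC/dq = 63 - 28q + 3q^2.
AVC hits its minimum where MC = AVC, at q = 7, giving min AVC = 63 - 14·7 + 7^2 = €14.
Since P = €10 < min AVC = €14, price fails to cover variable cost at any output.
Best response: produce nothing and absorb the €446 fixed cost.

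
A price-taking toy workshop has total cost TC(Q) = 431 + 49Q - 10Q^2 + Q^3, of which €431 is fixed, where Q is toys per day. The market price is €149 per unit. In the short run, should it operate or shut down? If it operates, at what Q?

Produce at Q = 10

Variable cost is VC = 49Q - 10Q^2 + Q^3, so AVC = VC/Q = 49 - 10Q + Q^2 and MC = dTC/dQ = 49 - 20Q + 3Q^2.
The AVC parabola has its vertex at Q = 10/2 = 5, where AVC = 49 - 10·5 + 5^2 = €24.
Since P = €149 ≥ min AVC = €24, price covers variable cost and the firm should produce.
Set P = MC: 149 = 49 - 20Q + 3Q^2 → -100 - 20Q + 3Q^2 = 0. The roots are Q = -10/3 and Q = 10; the profit-maximizing output is on the rising part of MC, so Q* = 10.
Check: AVC at Q = 10 is €49 ≤ P, so revenue covers variable cost.
Profit = P·Q − TC = 149·10 − 921 = €569.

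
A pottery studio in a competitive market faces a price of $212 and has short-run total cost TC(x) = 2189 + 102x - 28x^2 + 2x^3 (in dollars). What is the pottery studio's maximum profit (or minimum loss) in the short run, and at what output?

Profit = -$253 at x = 11

AVC = 102 - 28x + 2x^2; min AVC = $4 at x = 7. Since P = $212 ≥ min AVC, the firm produces.
MC = 102 - 56x + 6x^2. Setting P = MC and taking the root on the rising branch gives x* = 11.
TR = 212·11 = 2332. TC = 2189 + 396 = 2585. Profit = 2332 − 2585 = -$253.
By producing, the firm covers all variable cost plus $1936 of fixed cost; shutting down would lose the full $2189.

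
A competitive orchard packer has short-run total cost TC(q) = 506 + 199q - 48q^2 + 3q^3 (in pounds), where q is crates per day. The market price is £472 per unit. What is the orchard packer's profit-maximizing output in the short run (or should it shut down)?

Produce at q = 13

From TC, MC = TC'(q) = 199 - 96q + 9q^2 and AVC = VC/q = 199 - 48q + 3q^2.
AVC hits its minimum where MC = AVC, at q = 8, giving min AVC = 199 - 48·8 + 3·8^2 = £7.
P = £472 exceeds min AVC = £7, so the firm stays open.
Solving P = MC: -273 - 96q + 9q^2 = 0 ⇒ q = -7/3 or 13. On the upward-sloping branch, q* = 13.
Check: AVC at q = 13 is £82 ≤ P, so revenue covers variable cost.
Profit = P·q − TC = 472·13 − 1572 = £4564.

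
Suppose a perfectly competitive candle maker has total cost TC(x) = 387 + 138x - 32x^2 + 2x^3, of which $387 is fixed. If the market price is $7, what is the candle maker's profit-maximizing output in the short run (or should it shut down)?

Shut down

Variable cost is VC = 138x - 32x^2 + 2x^3, so AVC = VC/x = 138 - 32x + 2x^2 and MC = dTC/dx = 138 - 64x + 6x^2.
The AVC parabola has its vertex at x = 32/4 = 8, where AVC = 138 - 32·8 + 2·8^2 = $10.
P = $7 lies below min AVC = $10; no output level covers variable cost.
The firm minimizes its loss by shutting down and losing only its fixed cost of $387.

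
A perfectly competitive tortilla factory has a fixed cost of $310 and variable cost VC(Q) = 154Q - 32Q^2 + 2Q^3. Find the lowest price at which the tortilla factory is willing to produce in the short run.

$26 per unit

The shutdown price is the minimum of AVC. VC = 154Q - 32Q^2 + 2Q^3, so AVC = 154 - 32Q + 2Q^2.
At the minimum of AVC, MC = AVC. MC = 154 - 64Q + 6Q^2; setting MC = AVC gives 4Q^2 - 32Q = 0, so Q = 8. min AVC = 26.
The firm shuts down for any P below $26.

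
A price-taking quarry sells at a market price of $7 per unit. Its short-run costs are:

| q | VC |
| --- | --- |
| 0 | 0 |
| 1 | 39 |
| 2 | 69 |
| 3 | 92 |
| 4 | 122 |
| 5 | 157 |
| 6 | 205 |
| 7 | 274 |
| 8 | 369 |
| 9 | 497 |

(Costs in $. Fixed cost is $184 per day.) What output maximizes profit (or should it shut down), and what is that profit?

Profit at each row (π = 7q − TC): q=0: -184; q=1: -216; q=2: -239; q=3: -255; q=4: -278; q=5: -306; q=6: -347; q=7: -409; q=8: -497; q=9: -618.
Profit is highest at q = 0. Equivalently, the lowest AVC in the table is 122/4 ≈ $30.50 at q = 4, and P = $7 falls below it — price never covers variable cost, so the firm shuts down and loses only its fixed cost.

q = 0 (shut down); profit = -$184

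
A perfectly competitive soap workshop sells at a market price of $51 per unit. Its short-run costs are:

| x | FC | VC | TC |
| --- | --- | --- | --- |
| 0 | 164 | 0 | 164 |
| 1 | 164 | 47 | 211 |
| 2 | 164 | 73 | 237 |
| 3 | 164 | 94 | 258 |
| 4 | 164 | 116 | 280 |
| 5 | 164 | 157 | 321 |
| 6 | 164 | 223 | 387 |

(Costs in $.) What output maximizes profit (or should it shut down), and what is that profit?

x = 5; profit = -$66

Profit at each row (π = 51x − TC): x=0: -164; x=1: -160; x=2: -135; x=3: -105; x=4: -76; x=5: -66; x=6: -81.
Profit is maximized at x = 5. AVC there is 157/5 = $31.40 ≤ P, so producing beats shutting down (which would give -$164).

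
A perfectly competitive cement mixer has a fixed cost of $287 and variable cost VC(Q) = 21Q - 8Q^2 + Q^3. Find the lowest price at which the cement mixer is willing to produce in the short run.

Short-run supply begins at min AVC. From VC = 21Q - 8Q^2 + Q^3, AVC = 21 - 8Q + Q^2.
dAVC/dQ = -8 + 2Q = 0 gives Q = 4. min AVC = 21 - 8·4 + 4^2 = 5.
For P < $5 the firm produces nothing.

$5 per unit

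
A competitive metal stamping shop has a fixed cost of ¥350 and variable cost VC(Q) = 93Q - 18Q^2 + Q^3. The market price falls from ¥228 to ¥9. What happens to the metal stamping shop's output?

MC = 93 - 36Q + 3Q^2; the shutdown threshold is min AVC = ¥12 (at Q = 9).
At P = ¥228 ≥ min AVC, set P = MC on the rising branch: Q = 15.
At P = ¥9 < min AVC = ¥12, price no longer covers variable cost at any output, so the firm shuts down: Q = 0.

Output falls from 15 to 0 (the firm shuts down)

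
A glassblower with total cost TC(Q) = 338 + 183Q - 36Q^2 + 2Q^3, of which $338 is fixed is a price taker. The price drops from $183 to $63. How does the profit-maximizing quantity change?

Output falls from 12 to 10

AVC = 183 - 36Q + 2Q^2, minimized at Q = 9 where min AVC = $21. MC = 183 - 72Q + 6Q^2.
At P = $183 ≥ min AVC, set P = MC on the rising branch: Q = 12.
At P = $63 ≥ min AVC, set P = MC: Q = 10. The firm stays open but cuts output.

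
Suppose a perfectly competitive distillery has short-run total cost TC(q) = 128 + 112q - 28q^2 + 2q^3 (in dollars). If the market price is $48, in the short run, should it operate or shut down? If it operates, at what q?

Produce at q = 8

Strip out fixed cost: VC = 112q - 28q^2 + 2q^3. Then AVC = 112 - 28q + 2q^2 and MC = 112 - 56q + 6q^2.
The AVC parabola has its vertex at q = 28/4 = 7, where AVC = 112 - 28·7 + 2·7^2 = $14.
P = $48 exceeds min AVC = $14, so the firm stays open.
P = MC gives 64 - 56q + 6q^2 = 0, with roots 4/3 and 8. Take the larger (rising MC): q* = 8.
Check: AVC at q = 8 is $16 ≤ P, so revenue covers variable cost.
Profit = P·q − TC = 48·8 − 256 = $128.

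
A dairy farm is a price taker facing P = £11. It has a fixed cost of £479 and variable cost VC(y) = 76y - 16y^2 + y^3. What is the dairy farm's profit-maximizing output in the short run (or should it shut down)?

Strip out fixed cost: VC = 76y - 16y^2 + y^3. Then AVC = 76 - 16y + y^2 and MC = 76 - 32y + 3y^2.
The AVC parabola has its vertex at y = 16/2 = 8, where AVC = 76 - 16·8 + 8^2 = £12.
With P < min AVC (£11 < £12), every unit sold adds to the loss.
Best response: produce nothing and absorb the £479 fixed cost.

Shut down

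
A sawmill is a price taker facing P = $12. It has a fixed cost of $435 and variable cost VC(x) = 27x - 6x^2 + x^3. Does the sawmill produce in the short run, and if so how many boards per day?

Strip out fixed cost: VC = 27x - 6x^2 + x^3. Then AVC = 27 - 6x + x^2 and MC = 27 - 12x + 3x^2.
The AVC parabola has its vertex at x = 6/2 = 3, where AVC = 27 - 6·3 + 3^2 = $18.
Since P = $12 < min AVC = $18, price fails to cover variable cost at any output.
Best response: produce nothing and absorb the $435 fixed cost.

Shut down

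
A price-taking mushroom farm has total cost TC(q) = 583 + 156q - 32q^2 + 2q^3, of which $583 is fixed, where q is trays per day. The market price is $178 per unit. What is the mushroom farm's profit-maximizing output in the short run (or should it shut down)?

Produce at q = 11

From TC, MC = TC'(q) = 156 - 64q + 6q^2 and AVC = VC/q = 156 - 32q + 2q^2.
AVC hits its minimum where MC = AVC, at q = 8, giving min AVC = 156 - 32·8 + 2·8^2 = $28.
Since P = $178 ≥ min AVC = $28, price covers variable cost and the firm should produce.
Solving P = MC: -22 - 64q + 6q^2 = 0 ⇒ q = -1/3 or 11. On the upward-sloping branch, q* = 11.
Check: AVC at q = 11 is $46 ≤ P, so revenue covers variable cost.
Profit = P·q − TC = 178·11 − 1089 = $869.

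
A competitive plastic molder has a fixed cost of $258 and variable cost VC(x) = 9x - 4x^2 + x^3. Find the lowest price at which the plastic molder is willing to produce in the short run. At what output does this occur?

The shutdown price is the minimum of AVC. VC = 9x - 4x^2 + x^3, so AVC = 9 - 4x + x^2.
dAVC/dx = -4 + 2x = 0 gives x = 2. min AVC = 9 - 4·2 + 2^2 = 5.
The firm shuts down for any P below $5.

$5 per unit, at x = 2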